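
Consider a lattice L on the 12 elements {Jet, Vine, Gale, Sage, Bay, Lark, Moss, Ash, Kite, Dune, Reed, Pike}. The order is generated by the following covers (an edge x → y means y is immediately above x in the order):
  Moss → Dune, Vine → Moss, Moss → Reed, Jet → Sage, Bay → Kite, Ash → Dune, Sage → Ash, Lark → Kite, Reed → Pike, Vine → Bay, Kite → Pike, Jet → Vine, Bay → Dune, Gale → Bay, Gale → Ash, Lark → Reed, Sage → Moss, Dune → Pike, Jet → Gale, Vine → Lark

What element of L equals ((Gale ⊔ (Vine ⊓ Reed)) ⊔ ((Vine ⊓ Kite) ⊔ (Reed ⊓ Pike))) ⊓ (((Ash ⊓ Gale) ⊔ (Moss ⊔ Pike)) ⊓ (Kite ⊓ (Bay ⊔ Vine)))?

Vine ∧ Reed = Vine
Gale ∨ Vine = Bay
Vine ∧ Kite = Vine
Reed ∧ Pike = Reed
Vine ∨ Reed = Reed
Bay ∨ Reed = Pike
Ash ∧ Gale = Gale
Moss ∨ Pike = Pike
Gale ∨ Pike = Pike
Bay ∨ Vine = Bay
Kite ∧ Bay = Bay
Pike ∧ Bay = Bay
Pike ∧ Bay = Bay

Bay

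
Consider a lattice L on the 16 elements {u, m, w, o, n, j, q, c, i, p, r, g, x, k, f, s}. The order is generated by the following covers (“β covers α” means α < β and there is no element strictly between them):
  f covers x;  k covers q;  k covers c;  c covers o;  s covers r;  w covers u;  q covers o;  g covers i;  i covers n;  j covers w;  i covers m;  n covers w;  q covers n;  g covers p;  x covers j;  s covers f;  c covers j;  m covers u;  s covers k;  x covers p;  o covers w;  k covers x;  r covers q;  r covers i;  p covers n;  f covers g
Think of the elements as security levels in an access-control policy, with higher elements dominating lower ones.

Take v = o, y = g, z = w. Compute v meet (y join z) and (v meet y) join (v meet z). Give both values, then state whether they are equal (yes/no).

w; w; yes

y join z = g, so v meet (y join z) = o meet g = w.
v meet y = w and v meet z = w, so (v meet y) join (v meet z) = w join w = w.
Equal: yes.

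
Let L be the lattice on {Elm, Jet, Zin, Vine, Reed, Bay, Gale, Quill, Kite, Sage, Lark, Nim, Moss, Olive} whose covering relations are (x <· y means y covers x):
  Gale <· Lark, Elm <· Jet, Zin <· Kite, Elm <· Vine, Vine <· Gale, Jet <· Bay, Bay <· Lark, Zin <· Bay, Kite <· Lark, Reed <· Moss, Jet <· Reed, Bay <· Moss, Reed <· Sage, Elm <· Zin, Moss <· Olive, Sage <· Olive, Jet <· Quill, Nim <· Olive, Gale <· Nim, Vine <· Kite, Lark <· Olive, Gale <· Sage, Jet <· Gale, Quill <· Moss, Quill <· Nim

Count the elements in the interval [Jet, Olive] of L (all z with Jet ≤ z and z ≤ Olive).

The interval [Jet, Olive] = {Bay, Gale, Jet, Lark, Moss, Nim, Olive, Quill, Reed, Sage}, which has 10 elements.

10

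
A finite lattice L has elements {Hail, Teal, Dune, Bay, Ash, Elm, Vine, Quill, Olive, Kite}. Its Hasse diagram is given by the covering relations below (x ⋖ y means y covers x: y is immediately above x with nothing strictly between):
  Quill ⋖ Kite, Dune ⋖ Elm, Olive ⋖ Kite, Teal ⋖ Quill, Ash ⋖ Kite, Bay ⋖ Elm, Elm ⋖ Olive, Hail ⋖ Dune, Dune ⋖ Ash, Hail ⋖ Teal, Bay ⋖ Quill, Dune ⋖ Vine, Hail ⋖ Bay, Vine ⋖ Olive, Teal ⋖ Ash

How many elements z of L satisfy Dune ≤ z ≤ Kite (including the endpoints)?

The interval [Dune, Kite] = {Ash, Dune, Elm, Kite, Olive, Vine}, which has 6 elements.

6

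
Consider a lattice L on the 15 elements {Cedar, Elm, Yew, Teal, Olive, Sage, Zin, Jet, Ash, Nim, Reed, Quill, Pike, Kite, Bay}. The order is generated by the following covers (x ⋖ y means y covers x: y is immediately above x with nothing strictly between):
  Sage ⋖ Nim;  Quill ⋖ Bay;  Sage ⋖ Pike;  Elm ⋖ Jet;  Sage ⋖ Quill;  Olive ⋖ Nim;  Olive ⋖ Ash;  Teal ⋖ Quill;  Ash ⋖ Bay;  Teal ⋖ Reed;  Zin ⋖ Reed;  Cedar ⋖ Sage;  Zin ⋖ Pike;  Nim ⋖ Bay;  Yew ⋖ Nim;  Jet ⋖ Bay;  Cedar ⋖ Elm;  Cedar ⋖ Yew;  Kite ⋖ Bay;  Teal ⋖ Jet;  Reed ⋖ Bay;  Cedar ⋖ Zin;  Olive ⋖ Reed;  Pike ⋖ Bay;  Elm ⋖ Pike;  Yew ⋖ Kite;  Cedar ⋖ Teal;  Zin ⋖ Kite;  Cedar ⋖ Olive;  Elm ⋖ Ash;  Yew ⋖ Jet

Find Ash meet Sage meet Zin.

Common lower bounds of {Ash, Sage, Zin}: Cedar.
The greatest among these is Cedar.

Cedar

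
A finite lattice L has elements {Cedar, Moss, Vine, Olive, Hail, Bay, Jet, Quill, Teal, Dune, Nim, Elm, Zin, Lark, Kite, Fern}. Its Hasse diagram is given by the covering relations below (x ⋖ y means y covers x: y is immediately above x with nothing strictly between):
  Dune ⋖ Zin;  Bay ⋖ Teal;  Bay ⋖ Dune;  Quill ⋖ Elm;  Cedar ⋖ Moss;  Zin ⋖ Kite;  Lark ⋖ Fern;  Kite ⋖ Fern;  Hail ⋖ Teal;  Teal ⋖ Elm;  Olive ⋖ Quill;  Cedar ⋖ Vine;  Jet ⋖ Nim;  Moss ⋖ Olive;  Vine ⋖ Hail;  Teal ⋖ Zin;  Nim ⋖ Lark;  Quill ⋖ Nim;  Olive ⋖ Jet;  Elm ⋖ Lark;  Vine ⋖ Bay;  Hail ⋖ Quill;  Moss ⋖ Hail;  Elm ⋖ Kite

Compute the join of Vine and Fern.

Common upper bounds of {Vine, Fern}: Fern.
The least among these is Fern.

Fern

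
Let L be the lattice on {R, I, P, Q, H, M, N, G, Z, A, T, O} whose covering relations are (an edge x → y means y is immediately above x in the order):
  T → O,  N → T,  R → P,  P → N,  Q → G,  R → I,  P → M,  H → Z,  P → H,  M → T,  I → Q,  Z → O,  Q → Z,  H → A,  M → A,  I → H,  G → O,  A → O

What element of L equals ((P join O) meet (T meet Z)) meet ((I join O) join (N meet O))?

P ∨ O = O
T ∧ Z = P
O ∧ P = P
I ∨ O = O
N ∧ O = N
O ∨ N = O
P ∧ O = P

P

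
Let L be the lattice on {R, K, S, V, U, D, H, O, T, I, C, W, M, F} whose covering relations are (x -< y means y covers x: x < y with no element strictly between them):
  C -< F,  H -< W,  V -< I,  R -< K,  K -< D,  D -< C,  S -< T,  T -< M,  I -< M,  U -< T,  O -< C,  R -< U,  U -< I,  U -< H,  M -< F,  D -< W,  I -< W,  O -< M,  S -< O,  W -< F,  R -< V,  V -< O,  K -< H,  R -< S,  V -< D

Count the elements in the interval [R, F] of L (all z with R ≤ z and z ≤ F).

14

The interval [R, F] = {C, D, F, H, I, K, M, O, R, S, T, U, V, W}, which has 14 elements.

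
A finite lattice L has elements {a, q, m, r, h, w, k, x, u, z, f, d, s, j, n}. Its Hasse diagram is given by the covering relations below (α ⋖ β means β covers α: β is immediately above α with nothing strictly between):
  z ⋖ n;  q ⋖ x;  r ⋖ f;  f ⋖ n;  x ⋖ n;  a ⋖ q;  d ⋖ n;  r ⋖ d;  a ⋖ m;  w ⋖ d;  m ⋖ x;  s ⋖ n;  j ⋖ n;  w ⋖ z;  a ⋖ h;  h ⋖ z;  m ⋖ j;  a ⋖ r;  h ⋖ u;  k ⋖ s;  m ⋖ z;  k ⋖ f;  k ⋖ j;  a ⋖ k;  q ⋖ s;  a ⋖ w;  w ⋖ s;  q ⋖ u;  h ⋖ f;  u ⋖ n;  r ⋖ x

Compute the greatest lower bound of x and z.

Common lower bounds of {x, z}: a, m.
The greatest among these is m.

m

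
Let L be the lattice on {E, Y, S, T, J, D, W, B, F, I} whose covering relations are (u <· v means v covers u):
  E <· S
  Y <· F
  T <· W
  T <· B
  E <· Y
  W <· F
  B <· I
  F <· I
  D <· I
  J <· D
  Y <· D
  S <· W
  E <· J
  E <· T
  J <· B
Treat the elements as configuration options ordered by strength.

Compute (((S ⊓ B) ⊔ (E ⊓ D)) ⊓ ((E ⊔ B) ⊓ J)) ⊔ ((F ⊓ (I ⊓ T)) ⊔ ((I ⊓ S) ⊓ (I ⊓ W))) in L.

S ∧ B = E
E ∧ D = E
E ∨ E = E
E ∨ B = B
B ∧ J = J
E ∧ J = E
I ∧ T = T
F ∧ T = T
I ∧ S = S
I ∧ W = W
S ∧ W = S
T ∨ S = W
E ∨ W = W

W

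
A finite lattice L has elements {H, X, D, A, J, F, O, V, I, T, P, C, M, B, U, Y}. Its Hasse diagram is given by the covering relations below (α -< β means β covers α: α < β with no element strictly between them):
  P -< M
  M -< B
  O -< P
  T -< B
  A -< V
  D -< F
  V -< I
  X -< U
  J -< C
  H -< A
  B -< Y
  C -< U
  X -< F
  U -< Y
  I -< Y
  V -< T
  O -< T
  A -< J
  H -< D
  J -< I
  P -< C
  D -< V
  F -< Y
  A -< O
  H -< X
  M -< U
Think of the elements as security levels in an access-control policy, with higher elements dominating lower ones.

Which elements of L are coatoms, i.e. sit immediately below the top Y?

The coatoms are exactly the elements covered by Y: B, F, I, U.

B, F, I, U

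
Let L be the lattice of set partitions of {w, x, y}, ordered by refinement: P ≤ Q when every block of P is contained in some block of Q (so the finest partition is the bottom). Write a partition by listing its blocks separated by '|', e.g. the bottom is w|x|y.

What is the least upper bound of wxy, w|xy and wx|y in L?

wxy

The join of wxy, w|xy, wx|y merges any blocks that overlap across the partitions, giving wxy.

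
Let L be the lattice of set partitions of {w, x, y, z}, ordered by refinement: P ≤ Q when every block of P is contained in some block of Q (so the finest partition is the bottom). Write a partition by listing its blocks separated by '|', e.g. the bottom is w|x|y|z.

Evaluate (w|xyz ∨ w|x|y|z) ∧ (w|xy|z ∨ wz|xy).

w|xy|z

w|xyz ∨ w|x|y|z = w|xyz
w|xy|z ∨ wz|xy = wz|xy
w|xyz ∧ wz|xy = w|xy|z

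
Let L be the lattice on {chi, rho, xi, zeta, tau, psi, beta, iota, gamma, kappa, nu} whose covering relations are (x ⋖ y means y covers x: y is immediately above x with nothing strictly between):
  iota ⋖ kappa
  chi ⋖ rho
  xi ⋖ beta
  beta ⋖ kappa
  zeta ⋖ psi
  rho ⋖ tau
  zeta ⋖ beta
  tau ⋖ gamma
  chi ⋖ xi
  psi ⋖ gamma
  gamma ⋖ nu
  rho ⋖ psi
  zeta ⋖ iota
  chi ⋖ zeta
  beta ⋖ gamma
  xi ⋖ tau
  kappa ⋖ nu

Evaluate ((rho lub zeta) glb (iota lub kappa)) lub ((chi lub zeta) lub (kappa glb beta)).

rho ∨ zeta = psi
iota ∨ kappa = kappa
psi ∧ kappa = zeta
chi ∨ zeta = zeta
kappa ∧ beta = beta
zeta ∨ beta = beta
zeta ∨ beta = beta

beta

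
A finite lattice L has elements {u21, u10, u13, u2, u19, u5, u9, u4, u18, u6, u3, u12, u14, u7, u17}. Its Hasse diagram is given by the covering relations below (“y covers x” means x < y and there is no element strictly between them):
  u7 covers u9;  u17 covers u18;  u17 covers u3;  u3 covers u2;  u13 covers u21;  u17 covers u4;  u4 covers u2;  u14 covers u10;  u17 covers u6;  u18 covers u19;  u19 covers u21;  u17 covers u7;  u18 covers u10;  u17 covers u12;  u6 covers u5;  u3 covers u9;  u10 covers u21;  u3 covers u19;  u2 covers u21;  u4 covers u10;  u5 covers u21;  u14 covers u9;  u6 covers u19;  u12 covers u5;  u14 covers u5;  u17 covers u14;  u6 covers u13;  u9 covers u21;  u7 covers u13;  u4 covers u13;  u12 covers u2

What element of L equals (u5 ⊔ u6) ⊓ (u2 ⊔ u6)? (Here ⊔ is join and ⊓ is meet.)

u6

u5 ∨ u6 = u6
u2 ∨ u6 = u17
u6 ∧ u17 = u6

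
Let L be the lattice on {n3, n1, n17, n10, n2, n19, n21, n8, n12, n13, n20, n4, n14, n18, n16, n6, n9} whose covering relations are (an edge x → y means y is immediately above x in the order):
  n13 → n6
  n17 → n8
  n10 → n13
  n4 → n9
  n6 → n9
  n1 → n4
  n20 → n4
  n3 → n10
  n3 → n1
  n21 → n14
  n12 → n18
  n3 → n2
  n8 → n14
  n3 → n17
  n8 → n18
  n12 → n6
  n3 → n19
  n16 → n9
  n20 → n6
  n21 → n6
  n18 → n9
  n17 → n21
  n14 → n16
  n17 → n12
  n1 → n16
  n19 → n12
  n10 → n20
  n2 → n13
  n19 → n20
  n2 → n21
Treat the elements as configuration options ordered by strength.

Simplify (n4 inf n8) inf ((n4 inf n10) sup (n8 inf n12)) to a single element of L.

n4 ∧ n8 = n3
n4 ∧ n10 = n10
n8 ∧ n12 = n17
n10 ∨ n17 = n6
n3 ∧ n6 = n3

n3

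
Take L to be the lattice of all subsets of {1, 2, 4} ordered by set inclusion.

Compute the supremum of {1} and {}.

{1}

Common upper bounds of {{1}, {}}: {1,2,4}, {1,2}, {1,4}, {1}.
The least among these is {1}.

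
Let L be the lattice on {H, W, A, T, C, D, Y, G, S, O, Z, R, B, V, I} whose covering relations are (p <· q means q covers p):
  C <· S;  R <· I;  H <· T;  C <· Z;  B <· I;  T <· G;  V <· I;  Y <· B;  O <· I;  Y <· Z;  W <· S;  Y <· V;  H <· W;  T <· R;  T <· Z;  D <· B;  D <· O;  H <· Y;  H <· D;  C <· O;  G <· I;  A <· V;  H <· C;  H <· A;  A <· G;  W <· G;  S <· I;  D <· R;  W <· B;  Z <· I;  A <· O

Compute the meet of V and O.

Common lower bounds of {V, O}: A, H.
The greatest among these is A.

A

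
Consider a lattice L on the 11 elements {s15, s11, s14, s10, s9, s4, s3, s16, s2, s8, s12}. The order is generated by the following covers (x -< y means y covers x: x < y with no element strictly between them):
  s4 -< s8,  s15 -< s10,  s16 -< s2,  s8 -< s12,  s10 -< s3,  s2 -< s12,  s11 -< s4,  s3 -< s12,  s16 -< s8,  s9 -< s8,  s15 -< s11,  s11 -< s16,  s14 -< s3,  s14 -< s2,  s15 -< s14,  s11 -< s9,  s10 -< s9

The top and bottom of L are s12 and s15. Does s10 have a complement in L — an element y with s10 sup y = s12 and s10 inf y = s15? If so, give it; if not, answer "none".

s2

Need y with s10 ∨ y = s12 and s10 ∧ y = s15.
Checking each element gives: s2.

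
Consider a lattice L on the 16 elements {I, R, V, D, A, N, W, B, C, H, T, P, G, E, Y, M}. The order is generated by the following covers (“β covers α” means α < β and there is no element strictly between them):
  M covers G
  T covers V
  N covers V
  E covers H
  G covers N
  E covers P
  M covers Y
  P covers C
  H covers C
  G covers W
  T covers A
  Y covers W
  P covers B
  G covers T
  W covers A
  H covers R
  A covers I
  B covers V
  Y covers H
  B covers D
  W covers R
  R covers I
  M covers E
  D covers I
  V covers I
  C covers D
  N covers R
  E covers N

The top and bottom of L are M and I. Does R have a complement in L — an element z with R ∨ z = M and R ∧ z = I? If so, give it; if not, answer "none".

For every candidate z, either R ∨ z ≠ M or R ∧ z ≠ I; no complement exists.

none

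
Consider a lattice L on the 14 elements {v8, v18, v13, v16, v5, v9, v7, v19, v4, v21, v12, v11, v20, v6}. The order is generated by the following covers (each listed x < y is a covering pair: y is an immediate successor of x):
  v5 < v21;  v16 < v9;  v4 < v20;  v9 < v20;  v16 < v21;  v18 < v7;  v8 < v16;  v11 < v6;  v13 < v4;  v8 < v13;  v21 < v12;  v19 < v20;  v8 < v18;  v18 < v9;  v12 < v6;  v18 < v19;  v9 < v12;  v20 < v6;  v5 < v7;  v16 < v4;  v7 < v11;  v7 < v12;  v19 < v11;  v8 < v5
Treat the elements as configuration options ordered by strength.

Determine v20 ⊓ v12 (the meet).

v9

Common lower bounds of {v20, v12}: v16, v18, v8, v9.
The greatest among these is v9.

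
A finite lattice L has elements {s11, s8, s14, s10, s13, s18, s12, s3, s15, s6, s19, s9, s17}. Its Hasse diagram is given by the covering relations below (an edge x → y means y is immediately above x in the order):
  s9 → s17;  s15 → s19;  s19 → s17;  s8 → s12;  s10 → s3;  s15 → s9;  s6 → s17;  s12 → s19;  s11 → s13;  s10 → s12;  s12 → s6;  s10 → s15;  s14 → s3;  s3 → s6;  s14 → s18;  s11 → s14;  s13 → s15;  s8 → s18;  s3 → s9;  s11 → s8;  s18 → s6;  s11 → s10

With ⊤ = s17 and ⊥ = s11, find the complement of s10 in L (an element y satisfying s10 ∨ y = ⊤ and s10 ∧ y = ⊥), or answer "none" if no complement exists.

none

For every candidate y, either s10 ∨ y ≠ s17 or s10 ∧ y ≠ s11; no complement exists.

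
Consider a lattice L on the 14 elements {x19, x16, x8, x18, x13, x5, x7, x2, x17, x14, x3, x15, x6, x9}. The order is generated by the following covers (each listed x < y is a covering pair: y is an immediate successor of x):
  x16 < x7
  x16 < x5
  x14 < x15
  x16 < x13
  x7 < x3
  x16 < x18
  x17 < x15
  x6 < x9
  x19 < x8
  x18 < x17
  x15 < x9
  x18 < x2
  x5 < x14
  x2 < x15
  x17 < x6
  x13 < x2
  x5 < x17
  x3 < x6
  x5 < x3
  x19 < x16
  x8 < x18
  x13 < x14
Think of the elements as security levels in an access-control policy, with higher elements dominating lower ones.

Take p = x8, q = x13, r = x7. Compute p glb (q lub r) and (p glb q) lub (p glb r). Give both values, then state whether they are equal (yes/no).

x8; x19; no

q lub r = x9, so p glb (q lub r) = x8 glb x9 = x8.
p glb q = x19 and p glb r = x19, so (p glb q) lub (p glb r) = x19 lub x19 = x19.
Equal: no.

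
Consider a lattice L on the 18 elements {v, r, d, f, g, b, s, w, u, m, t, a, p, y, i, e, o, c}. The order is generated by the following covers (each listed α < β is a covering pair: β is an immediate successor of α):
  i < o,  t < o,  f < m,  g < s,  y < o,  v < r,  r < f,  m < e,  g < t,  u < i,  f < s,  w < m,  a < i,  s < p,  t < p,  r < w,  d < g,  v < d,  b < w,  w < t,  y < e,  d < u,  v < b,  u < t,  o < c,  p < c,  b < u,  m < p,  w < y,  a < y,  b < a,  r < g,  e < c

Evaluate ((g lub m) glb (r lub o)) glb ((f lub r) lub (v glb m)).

g ∨ m = p
r ∨ o = o
p ∧ o = t
f ∨ r = f
v ∧ m = v
f ∨ v = f
t ∧ f = r

r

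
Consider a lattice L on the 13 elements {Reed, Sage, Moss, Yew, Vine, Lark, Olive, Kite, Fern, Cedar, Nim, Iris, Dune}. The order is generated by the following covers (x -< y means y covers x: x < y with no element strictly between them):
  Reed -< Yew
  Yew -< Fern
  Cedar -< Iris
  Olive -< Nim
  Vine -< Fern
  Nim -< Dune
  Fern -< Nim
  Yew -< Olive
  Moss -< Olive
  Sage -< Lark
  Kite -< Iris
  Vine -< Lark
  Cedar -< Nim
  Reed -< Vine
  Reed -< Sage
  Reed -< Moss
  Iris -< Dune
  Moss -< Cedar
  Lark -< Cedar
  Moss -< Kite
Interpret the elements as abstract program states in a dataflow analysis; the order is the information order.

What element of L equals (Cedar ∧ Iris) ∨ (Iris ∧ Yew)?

Cedar

Cedar ∧ Iris = Cedar
Iris ∧ Yew = Reed
Cedar ∨ Reed = Cedar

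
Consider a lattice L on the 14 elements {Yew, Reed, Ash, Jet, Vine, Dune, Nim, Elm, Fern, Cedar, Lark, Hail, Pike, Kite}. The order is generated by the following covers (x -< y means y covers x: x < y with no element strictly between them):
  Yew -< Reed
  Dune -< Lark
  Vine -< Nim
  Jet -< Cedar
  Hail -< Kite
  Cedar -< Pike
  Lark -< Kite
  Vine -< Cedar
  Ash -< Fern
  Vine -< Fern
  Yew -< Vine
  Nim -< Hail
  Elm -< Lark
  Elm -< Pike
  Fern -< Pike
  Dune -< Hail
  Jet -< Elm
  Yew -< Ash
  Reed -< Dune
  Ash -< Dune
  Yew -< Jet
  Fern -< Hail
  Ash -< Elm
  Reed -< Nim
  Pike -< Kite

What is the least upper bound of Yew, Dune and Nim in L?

Hail

Common upper bounds of {Yew, Dune, Nim}: Hail, Kite.
The least among these is Hail.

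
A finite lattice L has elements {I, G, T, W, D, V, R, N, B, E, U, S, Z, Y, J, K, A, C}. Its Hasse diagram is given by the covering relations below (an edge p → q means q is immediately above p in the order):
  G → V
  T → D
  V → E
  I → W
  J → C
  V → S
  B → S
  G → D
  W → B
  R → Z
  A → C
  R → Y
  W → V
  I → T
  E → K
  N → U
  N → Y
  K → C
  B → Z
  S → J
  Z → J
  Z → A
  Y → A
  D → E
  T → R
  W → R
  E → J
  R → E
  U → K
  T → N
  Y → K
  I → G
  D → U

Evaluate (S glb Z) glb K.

W

S ∧ Z = B
B ∧ K = W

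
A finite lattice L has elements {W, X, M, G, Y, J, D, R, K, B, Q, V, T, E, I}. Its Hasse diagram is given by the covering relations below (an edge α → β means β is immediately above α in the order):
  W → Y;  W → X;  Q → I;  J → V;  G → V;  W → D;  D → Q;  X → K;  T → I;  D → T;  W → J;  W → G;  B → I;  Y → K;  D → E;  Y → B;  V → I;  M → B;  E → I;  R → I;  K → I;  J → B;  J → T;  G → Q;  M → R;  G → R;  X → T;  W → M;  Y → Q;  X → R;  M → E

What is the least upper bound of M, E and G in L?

Common upper bounds of {M, E, G}: I.
The least among these is I.

I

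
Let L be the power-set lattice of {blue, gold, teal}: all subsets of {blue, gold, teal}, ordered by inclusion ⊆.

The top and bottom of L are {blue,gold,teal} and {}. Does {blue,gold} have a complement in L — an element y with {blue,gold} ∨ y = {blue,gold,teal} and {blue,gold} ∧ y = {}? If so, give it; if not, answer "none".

Need y with {blue,gold} ∨ y = {blue,gold,teal} and {blue,gold} ∧ y = {}.
Checking each element gives: {teal}.

{teal}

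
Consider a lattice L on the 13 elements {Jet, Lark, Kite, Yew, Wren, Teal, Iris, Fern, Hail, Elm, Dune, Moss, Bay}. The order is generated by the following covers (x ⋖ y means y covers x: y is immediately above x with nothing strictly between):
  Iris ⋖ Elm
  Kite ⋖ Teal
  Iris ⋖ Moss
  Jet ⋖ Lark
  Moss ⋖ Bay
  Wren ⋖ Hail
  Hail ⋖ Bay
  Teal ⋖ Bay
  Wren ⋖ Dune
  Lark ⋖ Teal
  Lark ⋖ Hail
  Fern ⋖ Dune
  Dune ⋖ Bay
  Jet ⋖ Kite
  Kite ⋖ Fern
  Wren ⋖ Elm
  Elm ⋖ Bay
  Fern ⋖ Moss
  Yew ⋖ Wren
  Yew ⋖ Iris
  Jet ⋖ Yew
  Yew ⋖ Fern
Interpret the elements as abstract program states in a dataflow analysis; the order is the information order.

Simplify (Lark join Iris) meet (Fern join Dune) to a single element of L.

Lark ∨ Iris = Bay
Fern ∨ Dune = Dune
Bay ∧ Dune = Dune

Dune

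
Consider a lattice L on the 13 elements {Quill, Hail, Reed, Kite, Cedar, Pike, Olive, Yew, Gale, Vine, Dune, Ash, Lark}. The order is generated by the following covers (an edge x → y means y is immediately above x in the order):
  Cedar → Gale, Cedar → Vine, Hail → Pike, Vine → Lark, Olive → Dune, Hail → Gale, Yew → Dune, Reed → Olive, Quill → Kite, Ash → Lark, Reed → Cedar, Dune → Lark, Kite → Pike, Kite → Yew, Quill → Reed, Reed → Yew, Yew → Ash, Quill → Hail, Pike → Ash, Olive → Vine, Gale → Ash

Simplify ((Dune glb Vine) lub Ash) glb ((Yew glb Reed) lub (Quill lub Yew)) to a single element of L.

Dune ∧ Vine = Olive
Olive ∨ Ash = Lark
Yew ∧ Reed = Reed
Quill ∨ Yew = Yew
Reed ∨ Yew = Yew
Lark ∧ Yew = Yew

Yew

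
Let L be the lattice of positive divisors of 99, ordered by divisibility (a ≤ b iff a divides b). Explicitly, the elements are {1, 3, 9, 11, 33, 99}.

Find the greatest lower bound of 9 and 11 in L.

1

Common lower bounds of {9, 11}: 1.
The greatest among these is 1.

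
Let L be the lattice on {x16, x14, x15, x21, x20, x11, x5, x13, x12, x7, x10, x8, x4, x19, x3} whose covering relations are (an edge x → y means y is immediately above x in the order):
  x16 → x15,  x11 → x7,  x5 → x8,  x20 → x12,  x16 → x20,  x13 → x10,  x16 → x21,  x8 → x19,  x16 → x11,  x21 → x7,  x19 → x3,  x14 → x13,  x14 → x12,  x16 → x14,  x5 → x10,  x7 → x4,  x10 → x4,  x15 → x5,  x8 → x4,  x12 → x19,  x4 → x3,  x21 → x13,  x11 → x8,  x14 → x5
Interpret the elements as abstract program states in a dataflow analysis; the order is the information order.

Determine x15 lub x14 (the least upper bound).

Common upper bounds of {x15, x14}: x10, x19, x3, x4, x5, x8.
The least among these is x5.

x5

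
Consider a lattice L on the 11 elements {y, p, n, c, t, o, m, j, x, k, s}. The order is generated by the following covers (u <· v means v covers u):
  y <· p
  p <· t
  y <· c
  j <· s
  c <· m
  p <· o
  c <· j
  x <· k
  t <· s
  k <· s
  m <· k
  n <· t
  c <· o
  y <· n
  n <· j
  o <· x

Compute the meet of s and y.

Common lower bounds of {s, y}: y.
The greatest among these is y.

y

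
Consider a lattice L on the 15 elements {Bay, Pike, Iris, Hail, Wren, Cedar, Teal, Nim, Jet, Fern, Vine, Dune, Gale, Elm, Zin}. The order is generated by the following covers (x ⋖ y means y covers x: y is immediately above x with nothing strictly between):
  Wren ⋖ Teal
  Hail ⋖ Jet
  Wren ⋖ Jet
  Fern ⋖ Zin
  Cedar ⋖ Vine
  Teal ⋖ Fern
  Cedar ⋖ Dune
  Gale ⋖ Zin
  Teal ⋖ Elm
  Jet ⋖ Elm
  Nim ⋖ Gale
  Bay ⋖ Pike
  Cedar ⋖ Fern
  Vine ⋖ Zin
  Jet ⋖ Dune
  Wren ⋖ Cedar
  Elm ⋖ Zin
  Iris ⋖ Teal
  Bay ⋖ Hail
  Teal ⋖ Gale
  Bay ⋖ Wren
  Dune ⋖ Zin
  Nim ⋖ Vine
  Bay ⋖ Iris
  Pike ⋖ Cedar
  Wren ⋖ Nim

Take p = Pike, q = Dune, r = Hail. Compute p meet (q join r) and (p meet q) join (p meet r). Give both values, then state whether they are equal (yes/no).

q join r = Dune, so p meet (q join r) = Pike meet Dune = Pike.
p meet q = Pike and p meet r = Bay, so (p meet q) join (p meet r) = Pike join Bay = Pike.
Equal: yes.

Pike; Pike; yes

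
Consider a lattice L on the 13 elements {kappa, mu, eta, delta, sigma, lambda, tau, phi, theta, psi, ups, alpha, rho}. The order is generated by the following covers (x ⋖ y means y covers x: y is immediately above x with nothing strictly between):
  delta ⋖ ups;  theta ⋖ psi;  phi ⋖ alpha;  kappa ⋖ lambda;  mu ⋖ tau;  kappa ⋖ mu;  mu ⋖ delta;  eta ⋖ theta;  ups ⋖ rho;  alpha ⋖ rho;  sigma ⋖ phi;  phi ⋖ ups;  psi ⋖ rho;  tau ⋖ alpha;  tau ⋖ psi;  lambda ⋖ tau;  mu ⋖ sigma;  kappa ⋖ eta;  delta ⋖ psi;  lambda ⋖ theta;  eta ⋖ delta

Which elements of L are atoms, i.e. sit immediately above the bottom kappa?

The atoms are exactly the elements that cover kappa: eta, lambda, mu.

eta, lambda, mu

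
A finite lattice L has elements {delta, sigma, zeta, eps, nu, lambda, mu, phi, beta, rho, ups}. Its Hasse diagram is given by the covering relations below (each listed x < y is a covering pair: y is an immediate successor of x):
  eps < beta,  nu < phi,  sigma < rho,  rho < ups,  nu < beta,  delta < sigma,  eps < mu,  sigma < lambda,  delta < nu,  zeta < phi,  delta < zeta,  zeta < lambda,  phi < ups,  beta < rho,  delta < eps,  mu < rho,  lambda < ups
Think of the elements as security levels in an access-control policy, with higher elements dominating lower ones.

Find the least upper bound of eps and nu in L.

beta

Common upper bounds of {eps, nu}: beta, rho, ups.
The least among these is beta.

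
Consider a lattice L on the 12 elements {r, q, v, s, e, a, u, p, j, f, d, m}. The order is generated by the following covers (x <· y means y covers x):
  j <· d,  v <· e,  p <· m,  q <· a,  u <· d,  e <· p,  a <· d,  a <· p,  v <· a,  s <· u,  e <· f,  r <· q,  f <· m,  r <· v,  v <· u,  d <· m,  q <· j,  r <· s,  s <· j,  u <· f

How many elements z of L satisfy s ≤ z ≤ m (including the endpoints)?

The interval [s, m] = {d, f, j, m, s, u}, which has 6 elements.

6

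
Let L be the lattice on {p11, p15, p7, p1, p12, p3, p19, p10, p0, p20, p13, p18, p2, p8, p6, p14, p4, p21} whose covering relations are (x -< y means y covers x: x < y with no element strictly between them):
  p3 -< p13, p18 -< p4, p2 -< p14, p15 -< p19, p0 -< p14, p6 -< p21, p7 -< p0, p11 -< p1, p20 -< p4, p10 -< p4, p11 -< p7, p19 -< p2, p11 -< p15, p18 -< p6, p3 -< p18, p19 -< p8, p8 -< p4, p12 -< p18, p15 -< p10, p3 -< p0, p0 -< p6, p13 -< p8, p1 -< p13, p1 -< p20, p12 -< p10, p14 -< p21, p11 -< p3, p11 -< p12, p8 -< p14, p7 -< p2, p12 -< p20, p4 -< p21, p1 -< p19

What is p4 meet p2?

p19

Common lower bounds of {p4, p2}: p1, p11, p15, p19.
The greatest among these is p19.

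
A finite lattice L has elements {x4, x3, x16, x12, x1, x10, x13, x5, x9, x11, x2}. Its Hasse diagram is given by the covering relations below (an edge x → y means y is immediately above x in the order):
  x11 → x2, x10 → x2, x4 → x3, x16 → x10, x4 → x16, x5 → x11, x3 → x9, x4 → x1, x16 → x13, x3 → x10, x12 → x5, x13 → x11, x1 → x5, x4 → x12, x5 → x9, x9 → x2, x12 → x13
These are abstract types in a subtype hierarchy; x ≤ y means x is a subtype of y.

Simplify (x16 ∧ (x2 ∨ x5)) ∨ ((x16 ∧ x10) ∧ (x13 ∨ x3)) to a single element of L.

x16

x2 ∨ x5 = x2
x16 ∧ x2 = x16
x16 ∧ x10 = x16
x13 ∨ x3 = x2
x16 ∧ x2 = x16
x16 ∨ x16 = x16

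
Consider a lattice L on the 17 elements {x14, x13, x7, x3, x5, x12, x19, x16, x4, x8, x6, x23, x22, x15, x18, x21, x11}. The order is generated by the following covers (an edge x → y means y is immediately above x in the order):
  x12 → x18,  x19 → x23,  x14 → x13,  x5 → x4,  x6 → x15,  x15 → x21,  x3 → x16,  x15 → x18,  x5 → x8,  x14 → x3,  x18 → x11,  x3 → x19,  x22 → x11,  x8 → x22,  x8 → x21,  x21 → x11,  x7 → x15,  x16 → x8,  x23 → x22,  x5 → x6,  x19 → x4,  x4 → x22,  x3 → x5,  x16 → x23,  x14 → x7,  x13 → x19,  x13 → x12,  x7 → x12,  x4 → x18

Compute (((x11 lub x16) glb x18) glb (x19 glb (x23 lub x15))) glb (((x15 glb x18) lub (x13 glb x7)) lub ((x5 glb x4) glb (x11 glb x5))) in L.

x11 ∨ x16 = x11
x11 ∧ x18 = x18
x23 ∨ x15 = x11
x19 ∧ x11 = x19
x18 ∧ x19 = x19
x15 ∧ x18 = x15
x13 ∧ x7 = x14
x15 ∨ x14 = x15
x5 ∧ x4 = x5
x11 ∧ x5 = x5
x5 ∧ x5 = x5
x15 ∨ x5 = x15
x19 ∧ x15 = x3

x3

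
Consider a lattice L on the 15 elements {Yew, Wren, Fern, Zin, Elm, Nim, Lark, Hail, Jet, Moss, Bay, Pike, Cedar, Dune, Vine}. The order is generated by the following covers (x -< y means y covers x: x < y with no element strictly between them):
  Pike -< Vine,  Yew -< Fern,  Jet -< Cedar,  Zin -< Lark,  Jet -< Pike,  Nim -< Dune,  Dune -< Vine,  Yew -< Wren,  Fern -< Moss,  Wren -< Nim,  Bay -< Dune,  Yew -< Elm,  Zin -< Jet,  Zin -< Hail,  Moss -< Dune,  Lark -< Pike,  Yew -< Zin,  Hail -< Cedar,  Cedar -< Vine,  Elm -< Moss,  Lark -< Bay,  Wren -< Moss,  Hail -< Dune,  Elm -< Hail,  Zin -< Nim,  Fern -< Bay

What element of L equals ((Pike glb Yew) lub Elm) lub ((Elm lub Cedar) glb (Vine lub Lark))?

Pike ∧ Yew = Yew
Yew ∨ Elm = Elm
Elm ∨ Cedar = Cedar
Vine ∨ Lark = Vine
Cedar ∧ Vine = Cedar
Elm ∨ Cedar = Cedar

Cedar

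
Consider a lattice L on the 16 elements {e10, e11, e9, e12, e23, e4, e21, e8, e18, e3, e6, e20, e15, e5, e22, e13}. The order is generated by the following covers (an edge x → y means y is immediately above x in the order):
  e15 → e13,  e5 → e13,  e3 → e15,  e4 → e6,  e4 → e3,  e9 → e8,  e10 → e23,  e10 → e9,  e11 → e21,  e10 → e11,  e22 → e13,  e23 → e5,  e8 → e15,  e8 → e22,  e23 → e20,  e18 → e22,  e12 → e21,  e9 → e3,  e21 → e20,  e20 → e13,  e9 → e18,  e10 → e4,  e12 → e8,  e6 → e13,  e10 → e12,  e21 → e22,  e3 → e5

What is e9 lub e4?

Common upper bounds of {e9, e4}: e13, e15, e3, e5.
The least among these is e3.

e3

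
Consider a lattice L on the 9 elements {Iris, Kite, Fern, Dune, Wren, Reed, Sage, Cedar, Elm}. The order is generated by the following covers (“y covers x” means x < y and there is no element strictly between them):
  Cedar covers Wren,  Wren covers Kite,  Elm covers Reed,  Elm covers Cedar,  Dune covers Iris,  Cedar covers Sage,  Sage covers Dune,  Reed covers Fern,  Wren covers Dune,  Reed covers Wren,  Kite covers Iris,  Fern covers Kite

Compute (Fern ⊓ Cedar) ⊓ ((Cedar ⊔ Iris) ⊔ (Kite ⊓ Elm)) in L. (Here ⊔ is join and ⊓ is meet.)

Kite

Fern ∧ Cedar = Kite
Cedar ∨ Iris = Cedar
Kite ∧ Elm = Kite
Cedar ∨ Kite = Cedar
Kite ∧ Cedar = Kite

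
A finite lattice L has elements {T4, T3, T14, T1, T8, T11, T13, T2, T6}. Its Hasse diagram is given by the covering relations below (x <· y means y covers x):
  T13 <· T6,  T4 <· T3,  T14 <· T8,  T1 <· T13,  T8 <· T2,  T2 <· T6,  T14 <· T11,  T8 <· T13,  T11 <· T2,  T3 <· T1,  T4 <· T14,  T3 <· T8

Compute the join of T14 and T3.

T8

Common upper bounds of {T14, T3}: T13, T2, T6, T8.
The least among these is T8.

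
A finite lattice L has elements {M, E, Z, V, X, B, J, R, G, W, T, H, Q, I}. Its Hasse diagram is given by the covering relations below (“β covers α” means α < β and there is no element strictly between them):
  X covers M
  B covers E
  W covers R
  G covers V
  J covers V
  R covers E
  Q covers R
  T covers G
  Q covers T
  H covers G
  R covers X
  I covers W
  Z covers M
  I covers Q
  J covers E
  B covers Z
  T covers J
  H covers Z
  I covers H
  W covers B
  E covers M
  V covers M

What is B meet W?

B

Common lower bounds of {B, W}: B, E, M, Z.
The greatest among these is B.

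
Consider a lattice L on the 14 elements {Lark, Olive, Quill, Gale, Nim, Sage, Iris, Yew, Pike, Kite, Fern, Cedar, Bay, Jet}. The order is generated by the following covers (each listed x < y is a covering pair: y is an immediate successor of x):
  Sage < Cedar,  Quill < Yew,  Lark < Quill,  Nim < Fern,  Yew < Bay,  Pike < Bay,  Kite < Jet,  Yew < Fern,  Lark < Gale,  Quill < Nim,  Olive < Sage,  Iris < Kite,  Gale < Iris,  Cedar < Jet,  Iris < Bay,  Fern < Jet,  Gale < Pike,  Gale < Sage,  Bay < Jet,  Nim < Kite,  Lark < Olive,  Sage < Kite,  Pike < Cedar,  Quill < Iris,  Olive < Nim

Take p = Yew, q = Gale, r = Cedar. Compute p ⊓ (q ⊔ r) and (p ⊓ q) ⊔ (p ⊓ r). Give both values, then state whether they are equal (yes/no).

Lark; Lark; yes

q ⊔ r = Cedar, so p ⊓ (q ⊔ r) = Yew ⊓ Cedar = Lark.
p ⊓ q = Lark and p ⊓ r = Lark, so (p ⊓ q) ⊔ (p ⊓ r) = Lark ⊔ Lark = Lark.
Equal: yes.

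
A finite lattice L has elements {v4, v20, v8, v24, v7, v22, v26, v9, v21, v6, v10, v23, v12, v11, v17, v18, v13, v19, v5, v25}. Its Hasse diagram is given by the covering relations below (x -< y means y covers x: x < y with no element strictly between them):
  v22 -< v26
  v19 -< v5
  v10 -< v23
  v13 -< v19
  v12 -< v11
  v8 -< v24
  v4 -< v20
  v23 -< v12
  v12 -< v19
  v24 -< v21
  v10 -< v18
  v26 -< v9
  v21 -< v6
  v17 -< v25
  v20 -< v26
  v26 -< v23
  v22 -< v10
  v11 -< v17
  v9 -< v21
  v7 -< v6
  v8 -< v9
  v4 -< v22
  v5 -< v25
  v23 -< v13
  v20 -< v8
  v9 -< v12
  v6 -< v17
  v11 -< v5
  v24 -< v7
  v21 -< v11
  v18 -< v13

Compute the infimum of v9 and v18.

v22

Common lower bounds of {v9, v18}: v22, v4.
The greatest among these is v22.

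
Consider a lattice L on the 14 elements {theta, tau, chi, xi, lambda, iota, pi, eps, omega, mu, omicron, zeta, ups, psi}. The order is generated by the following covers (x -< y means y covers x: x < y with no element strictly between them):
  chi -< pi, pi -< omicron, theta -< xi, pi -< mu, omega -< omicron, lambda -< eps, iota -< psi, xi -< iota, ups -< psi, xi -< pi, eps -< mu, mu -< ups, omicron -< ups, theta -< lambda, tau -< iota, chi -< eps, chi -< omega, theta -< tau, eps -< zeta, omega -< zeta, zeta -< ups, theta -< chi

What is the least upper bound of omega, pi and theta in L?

omicron

Common upper bounds of {omega, pi, theta}: omicron, psi, ups.
The least among these is omicron.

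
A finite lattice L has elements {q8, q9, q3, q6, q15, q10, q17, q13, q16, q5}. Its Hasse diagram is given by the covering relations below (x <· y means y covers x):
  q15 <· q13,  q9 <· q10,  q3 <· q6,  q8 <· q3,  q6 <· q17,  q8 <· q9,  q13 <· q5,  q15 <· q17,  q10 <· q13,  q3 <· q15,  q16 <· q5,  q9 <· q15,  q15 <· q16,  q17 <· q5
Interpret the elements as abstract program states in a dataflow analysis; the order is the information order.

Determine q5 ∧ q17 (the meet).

Common lower bounds of {q5, q17}: q15, q17, q3, q6, q8, q9.
The greatest among these is q17.

q17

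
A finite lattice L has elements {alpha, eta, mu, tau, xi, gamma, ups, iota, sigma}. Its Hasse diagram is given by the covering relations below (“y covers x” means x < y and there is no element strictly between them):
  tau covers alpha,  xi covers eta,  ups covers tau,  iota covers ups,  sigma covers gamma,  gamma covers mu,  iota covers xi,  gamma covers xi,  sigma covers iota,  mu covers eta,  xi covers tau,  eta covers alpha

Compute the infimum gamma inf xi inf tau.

tau

Common lower bounds of {gamma, xi, tau}: alpha, tau.
The greatest among these is tau.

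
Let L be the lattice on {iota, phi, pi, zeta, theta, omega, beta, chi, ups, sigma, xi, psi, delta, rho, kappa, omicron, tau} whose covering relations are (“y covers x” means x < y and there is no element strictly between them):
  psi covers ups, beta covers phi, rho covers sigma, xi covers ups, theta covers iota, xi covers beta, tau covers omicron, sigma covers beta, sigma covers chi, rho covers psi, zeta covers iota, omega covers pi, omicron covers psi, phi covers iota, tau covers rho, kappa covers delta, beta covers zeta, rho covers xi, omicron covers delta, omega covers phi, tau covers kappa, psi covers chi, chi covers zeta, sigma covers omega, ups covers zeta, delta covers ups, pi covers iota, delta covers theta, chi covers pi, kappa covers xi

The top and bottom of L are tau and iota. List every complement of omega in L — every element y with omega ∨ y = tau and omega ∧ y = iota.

delta, theta

Need y with omega ∨ y = tau and omega ∧ y = iota.
Checking each element gives: delta, theta.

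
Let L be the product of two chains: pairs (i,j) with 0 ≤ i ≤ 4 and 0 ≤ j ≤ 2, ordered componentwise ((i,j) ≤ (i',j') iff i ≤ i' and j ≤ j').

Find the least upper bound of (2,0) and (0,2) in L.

In a product of chains, the join is componentwise max, giving (2,2).

(2,2)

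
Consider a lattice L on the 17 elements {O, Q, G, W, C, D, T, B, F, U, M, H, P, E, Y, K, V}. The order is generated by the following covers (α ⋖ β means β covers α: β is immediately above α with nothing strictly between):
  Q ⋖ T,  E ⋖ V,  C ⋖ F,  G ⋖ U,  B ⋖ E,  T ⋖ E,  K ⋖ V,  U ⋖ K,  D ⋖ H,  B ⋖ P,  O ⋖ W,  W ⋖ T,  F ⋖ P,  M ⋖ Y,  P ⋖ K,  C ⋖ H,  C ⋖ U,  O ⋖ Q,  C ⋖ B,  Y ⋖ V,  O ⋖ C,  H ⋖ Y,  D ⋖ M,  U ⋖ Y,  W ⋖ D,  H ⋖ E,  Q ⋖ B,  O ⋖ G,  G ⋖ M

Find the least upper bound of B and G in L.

Common upper bounds of {B, G}: K, V.
The least among these is K.

K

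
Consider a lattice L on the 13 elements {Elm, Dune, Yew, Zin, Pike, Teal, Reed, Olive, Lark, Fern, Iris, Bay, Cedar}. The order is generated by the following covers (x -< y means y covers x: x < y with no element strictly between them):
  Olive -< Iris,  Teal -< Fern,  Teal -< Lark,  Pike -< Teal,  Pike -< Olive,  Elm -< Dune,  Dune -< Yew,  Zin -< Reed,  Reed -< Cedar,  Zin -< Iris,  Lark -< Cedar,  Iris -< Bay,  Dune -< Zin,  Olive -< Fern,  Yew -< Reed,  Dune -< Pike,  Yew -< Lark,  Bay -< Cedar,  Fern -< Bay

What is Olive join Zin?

Common upper bounds of {Olive, Zin}: Bay, Cedar, Iris.
The least among these is Iris.

Iris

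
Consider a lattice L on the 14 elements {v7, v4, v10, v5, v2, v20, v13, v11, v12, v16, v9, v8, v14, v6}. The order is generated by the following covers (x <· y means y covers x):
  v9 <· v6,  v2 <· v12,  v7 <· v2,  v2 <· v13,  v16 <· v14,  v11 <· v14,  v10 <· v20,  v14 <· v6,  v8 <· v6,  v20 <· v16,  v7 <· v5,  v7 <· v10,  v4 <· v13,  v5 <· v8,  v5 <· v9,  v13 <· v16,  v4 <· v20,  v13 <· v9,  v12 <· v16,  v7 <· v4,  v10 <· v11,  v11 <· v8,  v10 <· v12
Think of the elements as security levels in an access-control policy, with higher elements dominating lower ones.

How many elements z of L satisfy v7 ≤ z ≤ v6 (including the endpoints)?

14

The interval [v7, v6] = {v10, v11, v12, v13, v14, v16, v2, v20, v4, v5, v6, v7, v8, v9}, which has 14 elements.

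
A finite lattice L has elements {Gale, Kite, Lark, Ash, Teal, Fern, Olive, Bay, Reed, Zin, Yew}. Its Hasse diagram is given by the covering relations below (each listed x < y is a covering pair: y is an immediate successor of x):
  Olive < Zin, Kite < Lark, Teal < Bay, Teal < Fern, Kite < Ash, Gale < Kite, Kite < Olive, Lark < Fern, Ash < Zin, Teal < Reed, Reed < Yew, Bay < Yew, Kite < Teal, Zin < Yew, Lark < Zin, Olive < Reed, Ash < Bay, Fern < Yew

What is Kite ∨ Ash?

Ash

Common upper bounds of {Kite, Ash}: Ash, Bay, Yew, Zin.
The least among these is Ash.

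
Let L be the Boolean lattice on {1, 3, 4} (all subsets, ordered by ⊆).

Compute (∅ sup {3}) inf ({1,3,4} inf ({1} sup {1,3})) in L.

∅ ∨ {3} = {3}
{1} ∨ {1,3} = {1,3}
{1,3,4} ∧ {1,3} = {1,3}
{3} ∧ {1,3} = {3}

{3}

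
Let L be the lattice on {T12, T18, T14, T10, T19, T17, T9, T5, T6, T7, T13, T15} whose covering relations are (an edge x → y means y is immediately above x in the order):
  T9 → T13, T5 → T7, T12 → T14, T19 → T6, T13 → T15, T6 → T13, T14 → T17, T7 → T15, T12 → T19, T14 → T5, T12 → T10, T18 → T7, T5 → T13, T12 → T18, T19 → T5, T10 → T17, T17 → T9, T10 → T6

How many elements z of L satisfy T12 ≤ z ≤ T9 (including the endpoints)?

5

The interval [T12, T9] = {T10, T12, T14, T17, T9}, which has 5 elements.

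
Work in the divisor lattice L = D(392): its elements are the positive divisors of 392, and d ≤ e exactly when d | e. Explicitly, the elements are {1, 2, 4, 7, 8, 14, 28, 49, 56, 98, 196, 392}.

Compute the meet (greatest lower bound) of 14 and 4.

Common lower bounds of {14, 4}: 1, 2.
The greatest among these is 2.

2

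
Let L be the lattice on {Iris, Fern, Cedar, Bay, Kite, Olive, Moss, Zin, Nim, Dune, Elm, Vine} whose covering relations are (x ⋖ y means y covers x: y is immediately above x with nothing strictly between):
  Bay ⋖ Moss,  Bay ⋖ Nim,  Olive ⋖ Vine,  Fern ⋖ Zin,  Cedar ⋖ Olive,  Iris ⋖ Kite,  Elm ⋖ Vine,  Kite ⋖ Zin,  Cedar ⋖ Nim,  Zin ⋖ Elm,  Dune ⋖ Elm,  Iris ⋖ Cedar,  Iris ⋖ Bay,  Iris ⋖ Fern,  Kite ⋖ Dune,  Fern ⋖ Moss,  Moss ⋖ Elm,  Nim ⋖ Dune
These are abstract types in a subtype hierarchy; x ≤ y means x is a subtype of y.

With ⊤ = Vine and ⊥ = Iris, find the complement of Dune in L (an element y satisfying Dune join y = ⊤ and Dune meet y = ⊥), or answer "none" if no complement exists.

For every candidate y, either Dune ∨ y ≠ Vine or Dune ∧ y ≠ Iris; no complement exists.

none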